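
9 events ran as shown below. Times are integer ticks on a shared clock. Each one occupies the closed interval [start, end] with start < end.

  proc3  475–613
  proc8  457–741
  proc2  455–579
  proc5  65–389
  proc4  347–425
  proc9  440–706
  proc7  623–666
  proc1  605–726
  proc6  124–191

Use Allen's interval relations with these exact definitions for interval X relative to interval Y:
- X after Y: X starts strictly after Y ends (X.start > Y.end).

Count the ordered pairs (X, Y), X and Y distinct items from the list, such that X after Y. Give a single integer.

Checking all 72 ordered pairs for relation 'after'; matching pairs in alphabetical order:
(proc1, proc2): proc1 after proc2 ✓
(proc1, proc4): proc1 after proc4 ✓
(proc1, proc5): proc1 after proc5 ✓
(proc1, proc6): proc1 after proc6 ✓
(proc2, proc4): proc2 after proc4 ✓
(proc2, proc5): proc2 after proc5 ✓
(proc2, proc6): proc2 after proc6 ✓
(proc3, proc4): proc3 after proc4 ✓
(proc3, proc5): proc3 after proc5 ✓
(proc3, proc6): proc3 after proc6 ✓
(proc4, proc6): proc4 after proc6 ✓
(proc7, proc2): proc7 after proc2 ✓
(proc7, proc3): proc7 after proc3 ✓
(proc7, proc4): proc7 after proc4 ✓
(proc7, proc5): proc7 after proc5 ✓
(proc7, proc6): proc7 after proc6 ✓
(proc8, proc4): proc8 after proc4 ✓
(proc8, proc5): proc8 after proc5 ✓
(proc8, proc6): proc8 after proc6 ✓
(proc9, proc4): proc9 after proc4 ✓
(proc9, proc5): proc9 after proc5 ✓
(proc9, proc6): proc9 after proc6 ✓
Count: 22.

22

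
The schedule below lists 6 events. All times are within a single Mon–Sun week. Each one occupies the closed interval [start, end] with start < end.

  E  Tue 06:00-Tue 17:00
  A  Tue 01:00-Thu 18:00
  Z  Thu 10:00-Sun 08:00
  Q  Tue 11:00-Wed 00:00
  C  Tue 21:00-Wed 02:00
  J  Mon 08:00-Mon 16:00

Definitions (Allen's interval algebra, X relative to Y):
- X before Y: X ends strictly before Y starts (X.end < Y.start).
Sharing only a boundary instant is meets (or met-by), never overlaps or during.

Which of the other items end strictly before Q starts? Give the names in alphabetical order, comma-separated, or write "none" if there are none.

Target Q = [Tue 11:00, Wed 00:00].
A [Tue 01:00, Thu 18:00] → contains → no.
C [Tue 21:00, Wed 02:00] → overlapped-by → no.
E [Tue 06:00, Tue 17:00] → overlaps → no.
J [Mon 08:00, Mon 16:00] → before → yes.
Z [Thu 10:00, Sun 08:00] → after → no.
Result: J.

J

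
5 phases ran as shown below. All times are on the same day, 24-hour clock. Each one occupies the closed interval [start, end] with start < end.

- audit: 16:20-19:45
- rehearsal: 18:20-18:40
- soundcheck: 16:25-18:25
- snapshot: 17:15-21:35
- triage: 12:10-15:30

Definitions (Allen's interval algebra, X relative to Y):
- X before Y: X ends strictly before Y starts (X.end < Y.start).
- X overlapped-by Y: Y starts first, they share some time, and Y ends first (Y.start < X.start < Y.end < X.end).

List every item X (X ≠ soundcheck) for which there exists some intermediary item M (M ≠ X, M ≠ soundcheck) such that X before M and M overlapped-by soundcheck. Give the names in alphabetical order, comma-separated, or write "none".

triage

Target soundcheck = [16:25, 18:25].
Intermediaries M with M overlapped-by soundcheck: rehearsal, snapshot.
Via rehearsal — items with X before rehearsal: triage.
Via snapshot — items with X before snapshot: triage.
Union: triage.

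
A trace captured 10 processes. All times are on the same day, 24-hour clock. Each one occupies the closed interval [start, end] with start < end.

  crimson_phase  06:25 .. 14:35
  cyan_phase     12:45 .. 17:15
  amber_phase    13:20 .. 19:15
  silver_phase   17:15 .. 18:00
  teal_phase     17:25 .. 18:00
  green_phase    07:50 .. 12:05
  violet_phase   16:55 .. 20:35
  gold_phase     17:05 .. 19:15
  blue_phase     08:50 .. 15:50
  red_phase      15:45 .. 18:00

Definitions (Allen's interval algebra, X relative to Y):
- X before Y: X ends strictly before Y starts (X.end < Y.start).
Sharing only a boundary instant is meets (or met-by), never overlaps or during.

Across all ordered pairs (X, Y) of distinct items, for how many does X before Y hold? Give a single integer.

17

Checking all 90 ordered pairs for relation 'before'; matching pairs in alphabetical order:
(blue_phase, gold_phase): blue_phase before gold_phase ✓
(blue_phase, silver_phase): blue_phase before silver_phase ✓
(blue_phase, teal_phase): blue_phase before teal_phase ✓
(blue_phase, violet_phase): blue_phase before violet_phase ✓
(crimson_phase, gold_phase): crimson_phase before gold_phase ✓
(crimson_phase, red_phase): crimson_phase before red_phase ✓
(crimson_phase, silver_phase): crimson_phase before silver_phase ✓
(crimson_phase, teal_phase): crimson_phase before teal_phase ✓
(crimson_phase, violet_phase): crimson_phase before violet_phase ✓
(cyan_phase, teal_phase): cyan_phase before teal_phase ✓
(green_phase, amber_phase): green_phase before amber_phase ✓
(green_phase, cyan_phase): green_phase before cyan_phase ✓
(green_phase, gold_phase): green_phase before gold_phase ✓
(green_phase, red_phase): green_phase before red_phase ✓
(green_phase, silver_phase): green_phase before silver_phase ✓
(green_phase, teal_phase): green_phase before teal_phase ✓
(green_phase, violet_phase): green_phase before violet_phase ✓
Count: 17.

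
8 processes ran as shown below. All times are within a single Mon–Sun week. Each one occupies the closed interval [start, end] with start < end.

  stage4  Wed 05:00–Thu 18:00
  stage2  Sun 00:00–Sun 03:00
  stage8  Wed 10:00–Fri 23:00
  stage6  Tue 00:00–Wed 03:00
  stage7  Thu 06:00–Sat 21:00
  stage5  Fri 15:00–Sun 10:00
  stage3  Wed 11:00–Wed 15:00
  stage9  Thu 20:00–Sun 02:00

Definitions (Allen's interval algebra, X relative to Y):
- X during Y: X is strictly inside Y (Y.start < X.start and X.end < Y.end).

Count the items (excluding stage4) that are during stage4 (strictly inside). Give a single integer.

Target stage4 = [Wed 05:00, Thu 18:00].
stage2 [Sun 00:00, Sun 03:00] → after → no.
stage3 [Wed 11:00, Wed 15:00] → during → counts.
stage5 [Fri 15:00, Sun 10:00] → after → no.
stage6 [Tue 00:00, Wed 03:00] → before → no.
stage7 [Thu 06:00, Sat 21:00] → overlapped-by → no.
stage8 [Wed 10:00, Fri 23:00] → overlapped-by → no.
stage9 [Thu 20:00, Sun 02:00] → after → no.
Total: 1.

1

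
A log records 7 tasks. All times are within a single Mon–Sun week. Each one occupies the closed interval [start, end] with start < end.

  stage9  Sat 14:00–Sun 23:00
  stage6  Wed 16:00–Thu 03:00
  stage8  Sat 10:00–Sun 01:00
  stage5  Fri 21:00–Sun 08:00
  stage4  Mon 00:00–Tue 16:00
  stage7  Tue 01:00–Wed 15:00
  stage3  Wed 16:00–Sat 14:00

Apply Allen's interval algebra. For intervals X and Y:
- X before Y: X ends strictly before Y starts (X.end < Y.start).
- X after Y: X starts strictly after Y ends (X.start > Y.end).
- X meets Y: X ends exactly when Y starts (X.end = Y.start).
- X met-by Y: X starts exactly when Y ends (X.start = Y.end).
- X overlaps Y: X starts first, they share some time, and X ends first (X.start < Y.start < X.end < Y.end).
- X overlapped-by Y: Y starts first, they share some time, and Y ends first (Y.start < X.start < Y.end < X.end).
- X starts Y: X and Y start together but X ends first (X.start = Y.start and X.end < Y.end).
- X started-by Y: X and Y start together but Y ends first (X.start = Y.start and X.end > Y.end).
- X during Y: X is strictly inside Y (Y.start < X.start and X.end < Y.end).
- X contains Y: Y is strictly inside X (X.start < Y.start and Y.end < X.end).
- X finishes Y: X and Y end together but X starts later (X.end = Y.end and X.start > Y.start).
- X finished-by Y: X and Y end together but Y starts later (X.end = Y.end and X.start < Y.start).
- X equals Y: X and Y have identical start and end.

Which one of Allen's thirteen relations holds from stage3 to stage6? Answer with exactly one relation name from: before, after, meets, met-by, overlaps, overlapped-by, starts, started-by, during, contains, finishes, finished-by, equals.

started-by

stage3 = [Wed 16:00, Sat 14:00]; stage6 = [Wed 16:00, Thu 03:00].
Compare endpoints: stage3.start = stage6.start, stage3.start < stage6.end, stage3.end > stage6.start, stage3.end > stage6.end.
That pattern is 'started-by'.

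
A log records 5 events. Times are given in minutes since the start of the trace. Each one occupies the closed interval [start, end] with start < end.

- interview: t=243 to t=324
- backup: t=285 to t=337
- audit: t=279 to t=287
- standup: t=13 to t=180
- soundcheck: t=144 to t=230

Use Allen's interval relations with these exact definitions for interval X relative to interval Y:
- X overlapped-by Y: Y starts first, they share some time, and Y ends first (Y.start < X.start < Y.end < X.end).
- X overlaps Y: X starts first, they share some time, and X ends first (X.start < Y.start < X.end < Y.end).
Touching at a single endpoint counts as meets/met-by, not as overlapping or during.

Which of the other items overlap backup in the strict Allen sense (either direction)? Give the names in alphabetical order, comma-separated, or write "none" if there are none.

Target backup = [t=285, t=337].
audit [t=279, t=287] → overlaps → yes.
interview [t=243, t=324] → overlaps → yes.
soundcheck [t=144, t=230] → before → no.
standup [t=13, t=180] → before → no.
Result: audit, interview.

audit, interview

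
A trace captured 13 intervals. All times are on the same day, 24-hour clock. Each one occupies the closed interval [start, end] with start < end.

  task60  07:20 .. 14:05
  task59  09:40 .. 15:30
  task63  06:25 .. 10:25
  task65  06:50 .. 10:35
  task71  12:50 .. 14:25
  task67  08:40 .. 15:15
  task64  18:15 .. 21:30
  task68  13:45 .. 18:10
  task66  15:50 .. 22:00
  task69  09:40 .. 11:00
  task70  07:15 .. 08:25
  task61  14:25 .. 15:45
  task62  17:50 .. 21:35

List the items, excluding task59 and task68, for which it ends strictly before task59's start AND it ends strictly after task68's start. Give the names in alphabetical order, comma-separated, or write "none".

Conditions: its end is strictly before task59's start (X.end < 09:40) AND its end is strictly after task68's start (X.end > 13:45).
task60: end 14:05 < 09:40? ✗; end 14:05 > 13:45? ✓ → no.
task61: end 15:45 < 09:40? ✗; end 15:45 > 13:45? ✓ → no.
task62: end 21:35 < 09:40? ✗; end 21:35 > 13:45? ✓ → no.
task63: end 10:25 < 09:40? ✗; end 10:25 > 13:45? ✗ → no.
task64: end 21:30 < 09:40? ✗; end 21:30 > 13:45? ✓ → no.
task65: end 10:35 < 09:40? ✗; end 10:35 > 13:45? ✗ → no.
task66: end 22:00 < 09:40? ✗; end 22:00 > 13:45? ✓ → no.
task67: end 15:15 < 09:40? ✗; end 15:15 > 13:45? ✓ → no.
task69: end 11:00 < 09:40? ✗; end 11:00 > 13:45? ✗ → no.
task70: end 08:25 < 09:40? ✓; end 08:25 > 13:45? ✗ → no.
task71: end 14:25 < 09:40? ✗; end 14:25 > 13:45? ✓ → no.
Result: none.

none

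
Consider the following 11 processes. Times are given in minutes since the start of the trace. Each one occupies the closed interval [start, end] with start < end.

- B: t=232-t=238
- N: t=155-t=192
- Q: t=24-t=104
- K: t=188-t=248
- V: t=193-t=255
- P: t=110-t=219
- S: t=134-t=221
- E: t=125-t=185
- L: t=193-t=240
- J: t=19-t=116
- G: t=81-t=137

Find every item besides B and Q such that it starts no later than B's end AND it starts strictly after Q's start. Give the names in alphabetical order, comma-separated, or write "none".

E, G, K, L, N, P, S, V

Conditions: its start is no later than B's end (X.start <= t=238) AND its start is strictly after Q's start (X.start > t=24).
E: start t=125 <= t=238? ✓; start t=125 > t=24? ✓ → yes.
G: start t=81 <= t=238? ✓; start t=81 > t=24? ✓ → yes.
J: start t=19 <= t=238? ✓; start t=19 > t=24? ✗ → no.
K: start t=188 <= t=238? ✓; start t=188 > t=24? ✓ → yes.
L: start t=193 <= t=238? ✓; start t=193 > t=24? ✓ → yes.
N: start t=155 <= t=238? ✓; start t=155 > t=24? ✓ → yes.
P: start t=110 <= t=238? ✓; start t=110 > t=24? ✓ → yes.
S: start t=134 <= t=238? ✓; start t=134 > t=24? ✓ → yes.
V: start t=193 <= t=238? ✓; start t=193 > t=24? ✓ → yes.
Result: E, G, K, L, N, P, S, V.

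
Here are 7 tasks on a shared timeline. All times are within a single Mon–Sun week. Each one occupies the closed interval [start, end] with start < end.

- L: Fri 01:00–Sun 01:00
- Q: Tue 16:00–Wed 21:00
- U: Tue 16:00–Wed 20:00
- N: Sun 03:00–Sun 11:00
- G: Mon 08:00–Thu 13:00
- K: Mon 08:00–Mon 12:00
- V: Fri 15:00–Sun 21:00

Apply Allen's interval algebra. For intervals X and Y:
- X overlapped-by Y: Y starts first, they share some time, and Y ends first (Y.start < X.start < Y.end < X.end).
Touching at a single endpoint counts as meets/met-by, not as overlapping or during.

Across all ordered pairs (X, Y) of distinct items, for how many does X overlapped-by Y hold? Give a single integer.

Checking all 42 ordered pairs for relation 'overlapped-by'; matching pairs in alphabetical order:
(V, L): V overlapped-by L ✓
Count: 1.

1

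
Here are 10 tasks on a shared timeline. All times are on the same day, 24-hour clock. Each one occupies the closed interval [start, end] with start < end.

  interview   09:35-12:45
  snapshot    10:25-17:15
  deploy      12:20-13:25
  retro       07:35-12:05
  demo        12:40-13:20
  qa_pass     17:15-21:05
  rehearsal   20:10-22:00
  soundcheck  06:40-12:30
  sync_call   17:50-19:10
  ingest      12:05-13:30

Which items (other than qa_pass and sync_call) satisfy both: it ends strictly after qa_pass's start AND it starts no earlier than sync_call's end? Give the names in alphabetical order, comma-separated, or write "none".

Conditions: its end is strictly after qa_pass's start (X.end > 17:15) AND its start is no earlier than sync_call's end (X.start >= 19:10).
demo: end 13:20 > 17:15? ✗; start 12:40 >= 19:10? ✗ → no.
deploy: end 13:25 > 17:15? ✗; start 12:20 >= 19:10? ✗ → no.
ingest: end 13:30 > 17:15? ✗; start 12:05 >= 19:10? ✗ → no.
interview: end 12:45 > 17:15? ✗; start 09:35 >= 19:10? ✗ → no.
rehearsal: end 22:00 > 17:15? ✓; start 20:10 >= 19:10? ✓ → yes.
retro: end 12:05 > 17:15? ✗; start 07:35 >= 19:10? ✗ → no.
snapshot: end 17:15 > 17:15? ✗; start 10:25 >= 19:10? ✗ → no.
soundcheck: end 12:30 > 17:15? ✗; start 06:40 >= 19:10? ✗ → no.
Result: rehearsal.

rehearsal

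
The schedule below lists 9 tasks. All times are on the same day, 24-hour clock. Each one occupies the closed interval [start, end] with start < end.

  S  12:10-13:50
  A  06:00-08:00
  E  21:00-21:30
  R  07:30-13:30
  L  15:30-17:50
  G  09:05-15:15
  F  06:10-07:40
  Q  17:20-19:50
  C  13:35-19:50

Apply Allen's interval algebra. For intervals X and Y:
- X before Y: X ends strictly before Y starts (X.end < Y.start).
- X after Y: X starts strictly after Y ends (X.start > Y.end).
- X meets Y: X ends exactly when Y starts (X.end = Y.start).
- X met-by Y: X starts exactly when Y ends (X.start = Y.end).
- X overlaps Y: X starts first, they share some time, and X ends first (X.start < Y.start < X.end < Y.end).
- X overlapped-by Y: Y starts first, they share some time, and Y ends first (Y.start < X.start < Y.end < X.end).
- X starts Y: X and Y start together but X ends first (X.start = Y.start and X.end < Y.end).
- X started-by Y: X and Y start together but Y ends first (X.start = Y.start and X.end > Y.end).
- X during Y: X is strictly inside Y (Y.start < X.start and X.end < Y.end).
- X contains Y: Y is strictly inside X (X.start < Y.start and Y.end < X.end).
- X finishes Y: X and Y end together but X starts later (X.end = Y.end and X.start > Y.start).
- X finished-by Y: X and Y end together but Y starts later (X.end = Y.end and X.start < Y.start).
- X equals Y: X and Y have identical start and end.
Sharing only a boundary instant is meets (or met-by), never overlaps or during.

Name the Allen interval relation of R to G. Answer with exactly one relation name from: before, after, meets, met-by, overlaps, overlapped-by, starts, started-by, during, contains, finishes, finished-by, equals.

overlaps

R = [07:30, 13:30]; G = [09:05, 15:15].
Compare endpoints: R.start < G.start, R.start < G.end, R.end > G.start, R.end < G.end.
That pattern is 'overlaps'.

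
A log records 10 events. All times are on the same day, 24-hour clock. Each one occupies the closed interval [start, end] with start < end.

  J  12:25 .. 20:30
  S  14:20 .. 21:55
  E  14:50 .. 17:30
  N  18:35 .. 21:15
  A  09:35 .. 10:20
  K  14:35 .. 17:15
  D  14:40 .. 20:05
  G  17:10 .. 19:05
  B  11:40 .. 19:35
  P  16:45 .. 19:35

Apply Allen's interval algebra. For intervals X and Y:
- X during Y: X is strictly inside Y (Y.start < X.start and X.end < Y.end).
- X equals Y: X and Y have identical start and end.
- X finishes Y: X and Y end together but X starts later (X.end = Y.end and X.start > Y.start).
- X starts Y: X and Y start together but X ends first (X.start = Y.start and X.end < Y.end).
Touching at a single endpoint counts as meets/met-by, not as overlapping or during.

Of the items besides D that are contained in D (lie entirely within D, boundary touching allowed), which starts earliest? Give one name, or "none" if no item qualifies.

Target D = [14:40, 20:05].
A [09:35, 10:20] → before → excluded.
B [11:40, 19:35] → overlaps → excluded.
E [14:50, 17:30] → during → candidate.
G [17:10, 19:05] → during → candidate.
J [12:25, 20:30] → contains → excluded.
K [14:35, 17:15] → overlaps → excluded.
N [18:35, 21:15] → overlapped-by → excluded.
P [16:45, 19:35] → during → candidate.
S [14:20, 21:55] → contains → excluded.
Among candidates, earliest start is 14:50 → E.

E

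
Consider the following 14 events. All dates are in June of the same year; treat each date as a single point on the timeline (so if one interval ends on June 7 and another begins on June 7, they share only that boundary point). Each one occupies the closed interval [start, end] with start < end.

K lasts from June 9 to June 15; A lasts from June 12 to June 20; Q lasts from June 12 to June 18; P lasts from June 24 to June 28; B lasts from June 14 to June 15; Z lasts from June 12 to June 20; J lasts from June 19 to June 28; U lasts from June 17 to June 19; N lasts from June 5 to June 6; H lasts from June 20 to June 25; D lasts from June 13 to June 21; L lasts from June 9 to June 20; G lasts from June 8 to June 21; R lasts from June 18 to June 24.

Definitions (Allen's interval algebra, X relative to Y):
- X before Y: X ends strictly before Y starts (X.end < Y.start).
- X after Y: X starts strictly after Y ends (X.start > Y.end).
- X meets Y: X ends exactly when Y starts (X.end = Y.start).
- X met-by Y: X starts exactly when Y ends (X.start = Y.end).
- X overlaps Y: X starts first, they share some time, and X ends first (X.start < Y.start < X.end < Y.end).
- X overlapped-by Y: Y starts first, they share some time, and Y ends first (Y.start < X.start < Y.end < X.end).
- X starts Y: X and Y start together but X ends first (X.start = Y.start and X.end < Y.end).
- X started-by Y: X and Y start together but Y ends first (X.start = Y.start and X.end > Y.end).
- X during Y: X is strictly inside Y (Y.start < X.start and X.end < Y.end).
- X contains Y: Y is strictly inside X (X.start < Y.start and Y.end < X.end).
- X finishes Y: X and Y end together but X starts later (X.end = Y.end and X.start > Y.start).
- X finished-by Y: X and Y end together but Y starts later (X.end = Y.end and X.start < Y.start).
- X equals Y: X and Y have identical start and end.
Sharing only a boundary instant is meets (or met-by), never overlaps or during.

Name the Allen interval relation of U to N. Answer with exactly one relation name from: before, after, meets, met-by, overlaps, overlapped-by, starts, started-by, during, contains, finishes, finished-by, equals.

U = [June 17, June 19]; N = [June 5, June 6].
Compare endpoints: U.start > N.start, U.start > N.end, U.end > N.start, U.end > N.end.
That pattern is 'after'.

after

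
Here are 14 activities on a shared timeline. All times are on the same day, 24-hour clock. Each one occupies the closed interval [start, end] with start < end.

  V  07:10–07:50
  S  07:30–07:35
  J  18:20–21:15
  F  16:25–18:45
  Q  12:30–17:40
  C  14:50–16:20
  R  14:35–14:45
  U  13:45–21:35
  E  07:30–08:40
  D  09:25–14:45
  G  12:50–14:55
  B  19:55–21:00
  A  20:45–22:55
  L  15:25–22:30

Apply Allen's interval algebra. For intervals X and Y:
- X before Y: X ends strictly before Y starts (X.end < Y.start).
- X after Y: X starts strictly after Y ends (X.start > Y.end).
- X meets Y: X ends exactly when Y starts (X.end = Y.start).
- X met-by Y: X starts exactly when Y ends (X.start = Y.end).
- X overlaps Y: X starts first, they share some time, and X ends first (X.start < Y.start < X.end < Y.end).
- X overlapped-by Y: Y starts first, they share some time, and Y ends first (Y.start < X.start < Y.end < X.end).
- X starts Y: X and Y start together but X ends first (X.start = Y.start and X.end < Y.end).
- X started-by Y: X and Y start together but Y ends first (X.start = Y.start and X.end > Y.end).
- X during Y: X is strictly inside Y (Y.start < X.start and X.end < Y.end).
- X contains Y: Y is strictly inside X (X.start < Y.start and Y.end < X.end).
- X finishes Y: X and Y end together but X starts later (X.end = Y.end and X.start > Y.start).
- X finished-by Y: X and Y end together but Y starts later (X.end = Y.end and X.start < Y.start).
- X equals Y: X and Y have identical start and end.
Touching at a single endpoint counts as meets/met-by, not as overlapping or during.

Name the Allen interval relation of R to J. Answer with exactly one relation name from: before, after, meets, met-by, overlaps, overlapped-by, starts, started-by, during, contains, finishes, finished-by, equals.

before

R = [14:35, 14:45]; J = [18:20, 21:15].
Compare endpoints: R.start < J.start, R.start < J.end, R.end < J.start, R.end < J.end.
That pattern is 'before'.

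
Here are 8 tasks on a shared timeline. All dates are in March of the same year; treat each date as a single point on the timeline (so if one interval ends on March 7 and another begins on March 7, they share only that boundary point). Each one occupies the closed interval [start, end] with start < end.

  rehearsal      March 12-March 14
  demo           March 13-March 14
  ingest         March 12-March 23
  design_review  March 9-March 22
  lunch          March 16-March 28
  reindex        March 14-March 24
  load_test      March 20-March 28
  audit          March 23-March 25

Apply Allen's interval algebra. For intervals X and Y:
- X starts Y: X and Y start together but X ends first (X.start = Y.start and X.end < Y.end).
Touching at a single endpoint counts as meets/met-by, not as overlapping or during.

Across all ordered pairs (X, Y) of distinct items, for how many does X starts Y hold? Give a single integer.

1

Checking all 56 ordered pairs for relation 'starts'; matching pairs in alphabetical order:
(rehearsal, ingest): rehearsal starts ingest ✓
Count: 1.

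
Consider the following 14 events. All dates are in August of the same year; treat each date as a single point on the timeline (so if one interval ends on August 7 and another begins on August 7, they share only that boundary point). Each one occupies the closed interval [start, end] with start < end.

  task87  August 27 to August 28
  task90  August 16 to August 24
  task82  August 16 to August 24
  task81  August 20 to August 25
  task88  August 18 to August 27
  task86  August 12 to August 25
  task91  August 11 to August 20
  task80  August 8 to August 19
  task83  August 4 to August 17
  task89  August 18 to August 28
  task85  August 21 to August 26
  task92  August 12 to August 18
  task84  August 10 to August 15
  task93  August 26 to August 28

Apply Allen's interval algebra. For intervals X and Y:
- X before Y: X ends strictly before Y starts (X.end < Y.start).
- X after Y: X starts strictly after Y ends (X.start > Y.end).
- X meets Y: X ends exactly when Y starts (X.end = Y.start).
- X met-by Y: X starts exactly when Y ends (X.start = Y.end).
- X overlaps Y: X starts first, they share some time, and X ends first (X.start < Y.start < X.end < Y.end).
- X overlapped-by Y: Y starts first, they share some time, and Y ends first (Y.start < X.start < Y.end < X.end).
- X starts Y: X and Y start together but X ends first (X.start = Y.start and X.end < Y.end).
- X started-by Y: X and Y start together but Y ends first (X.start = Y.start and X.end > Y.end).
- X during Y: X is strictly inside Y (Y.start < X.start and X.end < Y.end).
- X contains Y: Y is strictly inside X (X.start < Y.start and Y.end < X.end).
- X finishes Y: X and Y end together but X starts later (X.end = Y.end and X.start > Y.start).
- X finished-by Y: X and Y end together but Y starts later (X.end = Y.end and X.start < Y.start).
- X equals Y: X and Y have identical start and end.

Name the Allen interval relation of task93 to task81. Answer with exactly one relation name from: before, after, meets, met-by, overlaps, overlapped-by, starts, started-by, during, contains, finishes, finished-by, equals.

after

task93 = [August 26, August 28]; task81 = [August 20, August 25].
Compare endpoints: task93.start > task81.start, task93.start > task81.end, task93.end > task81.start, task93.end > task81.end.
That pattern is 'after'.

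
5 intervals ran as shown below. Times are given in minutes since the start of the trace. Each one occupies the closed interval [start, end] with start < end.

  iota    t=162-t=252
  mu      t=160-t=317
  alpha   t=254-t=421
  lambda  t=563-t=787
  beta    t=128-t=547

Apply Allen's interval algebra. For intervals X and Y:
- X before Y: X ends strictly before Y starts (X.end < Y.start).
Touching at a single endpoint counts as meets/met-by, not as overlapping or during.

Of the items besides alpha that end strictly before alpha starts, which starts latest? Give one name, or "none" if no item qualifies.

Target alpha = [t=254, t=421].
beta [t=128, t=547] → contains → excluded.
iota [t=162, t=252] → before → candidate.
lambda [t=563, t=787] → after → excluded.
mu [t=160, t=317] → overlaps → excluded.
Among candidates, latest start is t=162 → iota.

iota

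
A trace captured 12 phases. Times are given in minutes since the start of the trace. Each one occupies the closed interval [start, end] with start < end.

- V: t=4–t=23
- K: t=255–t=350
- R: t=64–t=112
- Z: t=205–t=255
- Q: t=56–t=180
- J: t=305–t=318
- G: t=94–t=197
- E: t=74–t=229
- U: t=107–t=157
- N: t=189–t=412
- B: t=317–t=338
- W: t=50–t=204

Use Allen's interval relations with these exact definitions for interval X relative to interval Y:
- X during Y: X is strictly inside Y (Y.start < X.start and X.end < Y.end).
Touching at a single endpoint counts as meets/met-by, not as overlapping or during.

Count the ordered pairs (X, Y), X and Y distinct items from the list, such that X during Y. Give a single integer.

Checking all 132 ordered pairs for relation 'during'; matching pairs in alphabetical order:
(B, K): B during K ✓
(B, N): B during N ✓
(G, E): G during E ✓
(G, W): G during W ✓
(J, K): J during K ✓
(J, N): J during N ✓
(K, N): K during N ✓
(Q, W): Q during W ✓
(R, Q): R during Q ✓
(R, W): R during W ✓
(U, E): U during E ✓
(U, G): U during G ✓
(U, Q): U during Q ✓
(U, W): U during W ✓
(Z, N): Z during N ✓
Count: 15.

15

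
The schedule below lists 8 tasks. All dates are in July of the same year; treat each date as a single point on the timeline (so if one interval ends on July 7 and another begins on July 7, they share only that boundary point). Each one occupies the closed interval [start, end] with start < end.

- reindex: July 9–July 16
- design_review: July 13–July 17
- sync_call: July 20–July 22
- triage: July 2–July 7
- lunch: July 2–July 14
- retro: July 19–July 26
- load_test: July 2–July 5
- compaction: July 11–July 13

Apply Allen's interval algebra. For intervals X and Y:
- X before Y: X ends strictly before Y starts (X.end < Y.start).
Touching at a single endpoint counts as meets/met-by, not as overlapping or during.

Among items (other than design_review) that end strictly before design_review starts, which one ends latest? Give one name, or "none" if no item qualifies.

Target design_review = [July 13, July 17].
compaction [July 11, July 13] → meets → excluded.
load_test [July 2, July 5] → before → candidate.
lunch [July 2, July 14] → overlaps → excluded.
reindex [July 9, July 16] → overlaps → excluded.
retro [July 19, July 26] → after → excluded.
sync_call [July 20, July 22] → after → excluded.
triage [July 2, July 7] → before → candidate.
Among candidates, latest end is July 7 → triage.

triage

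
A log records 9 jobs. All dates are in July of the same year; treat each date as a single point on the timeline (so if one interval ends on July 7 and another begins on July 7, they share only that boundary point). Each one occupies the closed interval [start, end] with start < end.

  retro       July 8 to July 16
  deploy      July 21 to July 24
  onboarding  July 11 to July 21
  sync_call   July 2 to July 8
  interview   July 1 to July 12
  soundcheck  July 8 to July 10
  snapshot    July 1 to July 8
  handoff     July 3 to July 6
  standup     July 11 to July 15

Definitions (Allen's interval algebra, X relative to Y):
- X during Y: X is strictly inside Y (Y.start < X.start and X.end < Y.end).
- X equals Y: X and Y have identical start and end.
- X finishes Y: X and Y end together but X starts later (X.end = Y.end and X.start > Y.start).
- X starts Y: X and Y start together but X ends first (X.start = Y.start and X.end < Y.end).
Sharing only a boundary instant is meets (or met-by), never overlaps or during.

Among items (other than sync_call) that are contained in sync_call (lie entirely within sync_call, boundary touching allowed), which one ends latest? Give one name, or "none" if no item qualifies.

Target sync_call = [July 2, July 8].
deploy [July 21, July 24] → after → excluded.
handoff [July 3, July 6] → during → candidate.
interview [July 1, July 12] → contains → excluded.
onboarding [July 11, July 21] → after → excluded.
retro [July 8, July 16] → met-by → excluded.
snapshot [July 1, July 8] → finished-by → excluded.
soundcheck [July 8, July 10] → met-by → excluded.
standup [July 11, July 15] → after → excluded.
Among candidates, latest end is July 6 → handoff.

handoff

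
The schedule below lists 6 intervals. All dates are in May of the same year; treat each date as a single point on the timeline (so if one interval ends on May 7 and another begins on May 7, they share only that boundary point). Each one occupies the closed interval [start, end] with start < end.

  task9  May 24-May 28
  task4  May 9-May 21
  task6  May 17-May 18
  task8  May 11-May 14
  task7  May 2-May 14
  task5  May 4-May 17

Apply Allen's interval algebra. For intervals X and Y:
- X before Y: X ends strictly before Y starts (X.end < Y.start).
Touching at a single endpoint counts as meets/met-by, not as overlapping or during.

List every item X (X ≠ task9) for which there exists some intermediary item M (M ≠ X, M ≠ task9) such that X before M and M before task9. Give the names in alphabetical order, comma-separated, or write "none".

task7, task8

Target task9 = [May 24, May 28].
Intermediaries M with M before task9: task4, task5, task6, task7, task8.
Via task4 — items with X before task4: none.
Via task5 — items with X before task5: none.
Via task6 — items with X before task6: task7, task8.
Via task7 — items with X before task7: none.
Via task8 — items with X before task8: none.
Union: task7, task8.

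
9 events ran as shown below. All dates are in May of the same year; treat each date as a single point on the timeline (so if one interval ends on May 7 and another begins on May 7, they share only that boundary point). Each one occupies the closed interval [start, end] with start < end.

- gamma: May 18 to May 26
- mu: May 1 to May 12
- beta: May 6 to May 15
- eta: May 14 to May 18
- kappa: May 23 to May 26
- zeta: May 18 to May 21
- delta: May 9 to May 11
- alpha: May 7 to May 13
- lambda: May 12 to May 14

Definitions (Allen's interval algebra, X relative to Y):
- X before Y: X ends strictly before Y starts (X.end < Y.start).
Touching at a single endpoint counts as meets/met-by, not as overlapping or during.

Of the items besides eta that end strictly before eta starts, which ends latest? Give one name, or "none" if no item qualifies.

Target eta = [May 14, May 18].
alpha [May 7, May 13] → before → candidate.
beta [May 6, May 15] → overlaps → excluded.
delta [May 9, May 11] → before → candidate.
gamma [May 18, May 26] → met-by → excluded.
kappa [May 23, May 26] → after → excluded.
lambda [May 12, May 14] → meets → excluded.
mu [May 1, May 12] → before → candidate.
zeta [May 18, May 21] → met-by → excluded.
Among candidates, latest end is May 13 → alpha.

alpha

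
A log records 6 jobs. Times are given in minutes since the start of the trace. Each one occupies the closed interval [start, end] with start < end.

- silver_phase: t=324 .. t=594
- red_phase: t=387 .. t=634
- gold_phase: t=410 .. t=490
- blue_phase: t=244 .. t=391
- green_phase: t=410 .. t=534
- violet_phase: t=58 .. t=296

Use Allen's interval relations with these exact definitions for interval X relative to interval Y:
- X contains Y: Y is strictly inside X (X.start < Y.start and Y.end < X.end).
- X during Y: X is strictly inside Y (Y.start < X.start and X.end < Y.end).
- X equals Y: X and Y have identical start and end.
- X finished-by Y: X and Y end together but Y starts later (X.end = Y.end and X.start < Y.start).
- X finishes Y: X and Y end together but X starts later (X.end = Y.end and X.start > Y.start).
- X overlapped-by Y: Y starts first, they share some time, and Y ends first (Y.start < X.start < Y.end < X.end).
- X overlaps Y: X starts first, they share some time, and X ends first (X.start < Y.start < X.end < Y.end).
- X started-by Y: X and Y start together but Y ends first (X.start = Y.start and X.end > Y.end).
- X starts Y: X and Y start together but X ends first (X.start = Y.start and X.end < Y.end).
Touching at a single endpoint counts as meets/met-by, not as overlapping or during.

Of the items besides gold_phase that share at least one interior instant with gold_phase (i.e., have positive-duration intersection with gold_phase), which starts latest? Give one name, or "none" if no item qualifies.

Target gold_phase = [t=410, t=490].
blue_phase [t=244, t=391] → before → excluded.
green_phase [t=410, t=534] → started-by → candidate.
red_phase [t=387, t=634] → contains → candidate.
silver_phase [t=324, t=594] → contains → candidate.
violet_phase [t=58, t=296] → before → excluded.
Among candidates, latest start is t=410 → green_phase.

green_phase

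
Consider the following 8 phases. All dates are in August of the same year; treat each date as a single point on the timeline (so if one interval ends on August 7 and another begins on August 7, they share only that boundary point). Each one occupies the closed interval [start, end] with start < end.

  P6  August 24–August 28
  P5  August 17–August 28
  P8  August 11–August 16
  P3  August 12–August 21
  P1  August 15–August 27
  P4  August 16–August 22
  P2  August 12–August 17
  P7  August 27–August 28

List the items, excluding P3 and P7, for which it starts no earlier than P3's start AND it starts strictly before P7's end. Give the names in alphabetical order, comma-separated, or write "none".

P1, P2, P4, P5, P6

Conditions: its start is no earlier than P3's start (X.start >= August 12) AND its start is strictly before P7's end (X.start < August 28).
P1: start August 15 >= August 12? ✓; start August 15 < August 28? ✓ → yes.
P2: start August 12 >= August 12? ✓; start August 12 < August 28? ✓ → yes.
P4: start August 16 >= August 12? ✓; start August 16 < August 28? ✓ → yes.
P5: start August 17 >= August 12? ✓; start August 17 < August 28? ✓ → yes.
P6: start August 24 >= August 12? ✓; start August 24 < August 28? ✓ → yes.
P8: start August 11 >= August 12? ✗; start August 11 < August 28? ✓ → no.
Result: P1, P2, P4, P5, P6.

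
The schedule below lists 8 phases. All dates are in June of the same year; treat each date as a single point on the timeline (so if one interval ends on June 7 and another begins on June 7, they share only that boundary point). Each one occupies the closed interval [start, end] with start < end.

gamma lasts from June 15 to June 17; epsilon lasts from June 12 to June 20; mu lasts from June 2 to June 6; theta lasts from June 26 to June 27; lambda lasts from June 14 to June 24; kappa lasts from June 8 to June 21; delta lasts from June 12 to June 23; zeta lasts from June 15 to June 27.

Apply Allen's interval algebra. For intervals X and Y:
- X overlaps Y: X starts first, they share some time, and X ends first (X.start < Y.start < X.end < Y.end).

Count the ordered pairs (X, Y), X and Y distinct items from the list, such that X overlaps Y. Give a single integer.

Checking all 56 ordered pairs for relation 'overlaps'; matching pairs in alphabetical order:
(delta, lambda): delta overlaps lambda ✓
(delta, zeta): delta overlaps zeta ✓
(epsilon, lambda): epsilon overlaps lambda ✓
(epsilon, zeta): epsilon overlaps zeta ✓
(kappa, delta): kappa overlaps delta ✓
(kappa, lambda): kappa overlaps lambda ✓
(kappa, zeta): kappa overlaps zeta ✓
(lambda, zeta): lambda overlaps zeta ✓
Count: 8.

8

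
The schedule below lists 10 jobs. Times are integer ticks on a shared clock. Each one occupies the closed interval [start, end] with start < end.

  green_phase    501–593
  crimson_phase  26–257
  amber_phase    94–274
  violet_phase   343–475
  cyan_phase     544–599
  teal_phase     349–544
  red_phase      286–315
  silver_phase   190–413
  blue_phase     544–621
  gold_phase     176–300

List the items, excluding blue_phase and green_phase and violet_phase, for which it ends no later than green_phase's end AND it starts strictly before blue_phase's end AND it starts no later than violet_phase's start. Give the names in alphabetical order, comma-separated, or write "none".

amber_phase, crimson_phase, gold_phase, red_phase, silver_phase

Conditions: its end is no later than green_phase's end (X.end <= 593) AND its start is strictly before blue_phase's end (X.start < 621) AND its start is no later than violet_phase's start (X.start <= 343).
amber_phase: end 274 <= 593? ✓; start 94 < 621? ✓; start 94 <= 343? ✓ → yes.
crimson_phase: end 257 <= 593? ✓; start 26 < 621? ✓; start 26 <= 343? ✓ → yes.
cyan_phase: end 599 <= 593? ✗; start 544 < 621? ✓; start 544 <= 343? ✗ → no.
gold_phase: end 300 <= 593? ✓; start 176 < 621? ✓; start 176 <= 343? ✓ → yes.
red_phase: end 315 <= 593? ✓; start 286 < 621? ✓; start 286 <= 343? ✓ → yes.
silver_phase: end 413 <= 593? ✓; start 190 < 621? ✓; start 190 <= 343? ✓ → yes.
teal_phase: end 544 <= 593? ✓; start 349 < 621? ✓; start 349 <= 343? ✗ → no.
Result: amber_phase, crimson_phase, gold_phase, red_phase, silver_phase.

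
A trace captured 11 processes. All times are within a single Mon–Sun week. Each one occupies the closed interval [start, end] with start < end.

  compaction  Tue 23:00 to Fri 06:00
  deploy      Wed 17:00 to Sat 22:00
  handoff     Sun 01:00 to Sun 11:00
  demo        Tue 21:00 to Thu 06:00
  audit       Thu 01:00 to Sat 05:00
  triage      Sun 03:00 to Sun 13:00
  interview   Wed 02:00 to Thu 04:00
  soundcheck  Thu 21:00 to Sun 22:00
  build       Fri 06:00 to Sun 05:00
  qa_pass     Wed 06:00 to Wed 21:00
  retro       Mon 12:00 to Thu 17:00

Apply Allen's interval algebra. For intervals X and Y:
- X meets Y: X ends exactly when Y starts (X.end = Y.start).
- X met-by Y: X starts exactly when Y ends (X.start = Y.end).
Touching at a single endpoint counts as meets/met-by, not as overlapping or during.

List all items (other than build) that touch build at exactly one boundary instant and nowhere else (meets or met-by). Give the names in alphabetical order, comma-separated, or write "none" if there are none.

Target build = [Fri 06:00, Sun 05:00].
audit [Thu 01:00, Sat 05:00] → overlaps → no.
compaction [Tue 23:00, Fri 06:00] → meets → yes.
demo [Tue 21:00, Thu 06:00] → before → no.
deploy [Wed 17:00, Sat 22:00] → overlaps → no.
handoff [Sun 01:00, Sun 11:00] → overlapped-by → no.
interview [Wed 02:00, Thu 04:00] → before → no.
qa_pass [Wed 06:00, Wed 21:00] → before → no.
retro [Mon 12:00, Thu 17:00] → before → no.
soundcheck [Thu 21:00, Sun 22:00] → contains → no.
triage [Sun 03:00, Sun 13:00] → overlapped-by → no.
Result: compaction.

compaction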